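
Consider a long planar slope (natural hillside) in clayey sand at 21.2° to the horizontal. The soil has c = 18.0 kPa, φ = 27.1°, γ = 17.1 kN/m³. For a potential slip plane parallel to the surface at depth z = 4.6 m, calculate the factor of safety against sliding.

FS = 2.00

For an infinite slope with a slip plane parallel to the surface (no pore pressure): FS = [c + γz cos²β tanφ] / [γz sinβ cosβ].
γz = 17.1·4.6 = 78.66 kN/m²
Numerator = 18.0 + 78.66·cos²21.2°·tan27.1° = 18.0 + 78.66·0.8692·0.5117 = 52.988 kPa
Denominator = 78.66·sin21.2°·cos21.2° = 78.66·0.3616·0.9323 = 26.520 kPa
FS = 52.988 / 26.520 = 1.998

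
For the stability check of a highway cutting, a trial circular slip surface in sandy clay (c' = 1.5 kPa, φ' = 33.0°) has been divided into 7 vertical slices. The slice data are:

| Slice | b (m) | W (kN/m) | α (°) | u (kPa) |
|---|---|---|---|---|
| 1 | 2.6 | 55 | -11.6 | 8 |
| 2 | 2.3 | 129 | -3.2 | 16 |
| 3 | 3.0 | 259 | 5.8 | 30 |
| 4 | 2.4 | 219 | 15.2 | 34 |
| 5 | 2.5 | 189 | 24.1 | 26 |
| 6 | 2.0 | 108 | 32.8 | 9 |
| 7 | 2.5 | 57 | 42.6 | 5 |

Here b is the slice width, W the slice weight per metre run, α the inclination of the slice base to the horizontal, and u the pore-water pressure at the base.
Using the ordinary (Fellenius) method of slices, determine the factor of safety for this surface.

FS = 1.78

Ordinary method of slices: FS = Σ[c'·Δl_i + (W_i cosα_i − u_i·Δl_i)·tanφ'] / Σ W_i sinα_i, with Δl_i = b_i / cosα_i.
Slice 1: Δl = 2.6/cos(-11.6°) = 2.654 m; N'_1 = 55·cos(-11.6°) − 8·2.654 = 32.6; c'Δl = 3.98; W sinα = -11.1
Slice 2: Δl = 2.3/cos(-3.2°) = 2.304 m; N'_2 = 129·cos(-3.2°) − 16·2.304 = 91.9; c'Δl = 3.46; W sinα = -7.2
Slice 3: Δl = 3.0/cos5.8° = 3.015 m; N'_3 = 259·cos5.8° − 30·3.015 = 167.2; c'Δl = 4.52; W sinα = 26.2
Slice 4: Δl = 2.4/cos15.2° = 2.487 m; N'_4 = 219·cos15.2° − 34·2.487 = 126.8; c'Δl = 3.73; W sinα = 57.4
Slice 5: Δl = 2.5/cos24.1° = 2.739 m; N'_5 = 189·cos24.1° − 26·2.739 = 101.3; c'Δl = 4.11; W sinα = 77.2
Slice 6: Δl = 2.0/cos32.8° = 2.379 m; N'_6 = 108·cos32.8° − 9·2.379 = 69.4; c'Δl = 3.57; W sinα = 58.5
Slice 7: Δl = 2.5/cos42.6° = 3.396 m; N'_7 = 57·cos42.6° − 5·3.396 = 25.0; c'Δl = 5.09; W sinα = 38.6
Σc'Δl = 28.5 kN/m; ΣN' = 614.2 kN/m; ΣW sinα = 239.6 kN/m
Resisting = 28.5 + 614.2·tan33.0° = 28.5 + 398.9 = 427.4 kN/m
FS = 427.4 / 239.6 = 1.784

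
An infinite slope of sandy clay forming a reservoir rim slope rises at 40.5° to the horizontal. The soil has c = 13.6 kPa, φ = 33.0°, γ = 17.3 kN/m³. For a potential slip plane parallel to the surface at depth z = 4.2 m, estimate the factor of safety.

For an infinite slope with a slip plane parallel to the surface (no pore pressure): FS = [c + γz cos²β tanφ] / [γz sinβ cosβ].
γz = 17.3·4.2 = 72.66 kN/m²
Numerator = 13.6 + 72.66·cos²40.5°·tan33.0° = 13.6 + 72.66·0.5782·0.6494 = 40.884 kPa
Denominator = 72.66·sin40.5°·cos40.5° = 72.66·0.6494·0.7604 = 35.883 kPa
FS = 40.884 / 35.883 = 1.139

FS = 1.14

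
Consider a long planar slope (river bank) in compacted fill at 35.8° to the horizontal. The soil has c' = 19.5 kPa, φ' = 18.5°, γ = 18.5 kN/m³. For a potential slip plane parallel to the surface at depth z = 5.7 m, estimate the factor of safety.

FS = 0.85

For an infinite slope with a slip plane parallel to the surface (no pore pressure): FS = [c' + γz cos²β tanφ'] / [γz sinβ cosβ].
γz = 18.5·5.7 = 105.45 kN/m²
Numerator = 19.5 + 105.45·cos²35.8°·tan18.5° = 19.5 + 105.45·0.6578·0.3346 = 42.710 kPa
Denominator = 105.45·sin35.8°·cos35.8° = 105.45·0.5850·0.8111 = 50.029 kPa
FS = 42.710 / 50.029 = 0.854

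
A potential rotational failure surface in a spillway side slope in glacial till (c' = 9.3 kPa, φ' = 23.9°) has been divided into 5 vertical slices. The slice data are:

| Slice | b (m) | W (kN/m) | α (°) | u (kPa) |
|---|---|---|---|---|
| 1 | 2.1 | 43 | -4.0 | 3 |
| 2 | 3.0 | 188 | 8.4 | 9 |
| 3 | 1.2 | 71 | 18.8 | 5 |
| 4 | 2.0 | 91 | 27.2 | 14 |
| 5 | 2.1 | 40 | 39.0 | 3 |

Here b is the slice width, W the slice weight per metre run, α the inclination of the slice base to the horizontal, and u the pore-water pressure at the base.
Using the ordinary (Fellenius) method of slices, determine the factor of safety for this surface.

Ordinary method of slices: FS = Σ[c'·Δl_i + (W_i cosα_i − u_i·Δl_i)·tanφ'] / Σ W_i sinα_i, with Δl_i = b_i / cosα_i.
Slice 1: Δl = 2.1/cos(-4.0°) = 2.105 m; N'_1 = 43·cos(-4.0°) − 3·2.105 = 36.6; c'Δl = 19.58; W sinα = -3.0
Slice 2: Δl = 3.0/cos8.4° = 3.033 m; N'_2 = 188·cos8.4° − 9·3.033 = 158.7; c'Δl = 28.20; W sinα = 27.5
Slice 3: Δl = 1.2/cos18.8° = 1.268 m; N'_3 = 71·cos18.8° − 5·1.268 = 60.9; c'Δl = 11.79; W sinα = 22.9
Slice 4: Δl = 2.0/cos27.2° = 2.249 m; N'_4 = 91·cos27.2° − 14·2.249 = 49.5; c'Δl = 20.91; W sinα = 41.6
Slice 5: Δl = 2.1/cos39.0° = 2.702 m; N'_5 = 40·cos39.0° − 3·2.702 = 23.0; c'Δl = 25.13; W sinα = 25.2
Σc'Δl = 105.6 kN/m; ΣN' = 328.6 kN/m; ΣW sinα = 114.1 kN/m
Resisting = 105.6 + 328.6·tan23.9° = 105.6 + 145.6 = 251.2 kN/m
FS = 251.2 / 114.1 = 2.201

FS = 2.20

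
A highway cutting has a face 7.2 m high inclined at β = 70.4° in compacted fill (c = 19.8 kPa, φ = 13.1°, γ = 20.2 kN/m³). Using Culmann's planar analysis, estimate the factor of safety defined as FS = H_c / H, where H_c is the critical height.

FS = 1.09

H_c = (4c/γ) · sinβ cosφ / [1 − cos(β − φ)]
    = (4·19.8/20.2) · sin70.4°·cos13.1° / [1 − cos57.3°]
    = 3.921 · 0.9175 / 0.4598 = 7.82 m
FS = H_c / H = 7.82 / 7.2 = 1.087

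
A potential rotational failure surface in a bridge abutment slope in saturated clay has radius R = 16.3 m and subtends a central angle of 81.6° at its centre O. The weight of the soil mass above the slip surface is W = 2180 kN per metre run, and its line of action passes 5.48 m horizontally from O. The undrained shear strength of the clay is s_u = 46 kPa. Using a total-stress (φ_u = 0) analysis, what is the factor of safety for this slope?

FS = 1.46

Taking moments about the centre O, the resisting moment is provided by the undrained shear strength acting along the arc:
Arc length L_a = R·θ = 16.3·(81.6°·π/180) = 16.3·1.4242 = 23.21 m
M_R = s_u·L_a·R = 46·23.21·16.3 = 17406.1 kN·m/m
M_D = W·d = 2180·5.48 = 11946.4 kN·m/m
FS = M_R / M_D = 17406.1 / 11946.4 = 1.457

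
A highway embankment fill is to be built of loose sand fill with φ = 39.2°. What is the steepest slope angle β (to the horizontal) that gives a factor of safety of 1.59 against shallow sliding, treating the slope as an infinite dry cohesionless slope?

For an infinite dry cohesionless slope FS = tanφ/tanβ, so tanβ = tanφ / FS.
tanβ = tan39.2° / 1.59 = 0.8156 / 1.59 = 0.5129
β = arctan(0.5129) = 27.16°

β = 27.2°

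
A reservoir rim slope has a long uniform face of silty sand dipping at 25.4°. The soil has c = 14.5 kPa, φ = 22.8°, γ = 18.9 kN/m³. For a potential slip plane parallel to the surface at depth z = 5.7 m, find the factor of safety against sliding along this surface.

For an infinite slope with a slip plane parallel to the surface (no pore pressure): FS = [c + γz cos²β tanφ] / [γz sinβ cosβ].
γz = 18.9·5.7 = 107.73 kN/m²
Numerator = 14.5 + 107.73·cos²25.4°·tan22.8° = 14.5 + 107.73·0.8160·0.4204 = 51.454 kPa
Denominator = 107.73·sin25.4°·cos25.4° = 107.73·0.4289·0.9033 = 41.742 kPa
FS = 51.454 / 41.742 = 1.233

FS = 1.23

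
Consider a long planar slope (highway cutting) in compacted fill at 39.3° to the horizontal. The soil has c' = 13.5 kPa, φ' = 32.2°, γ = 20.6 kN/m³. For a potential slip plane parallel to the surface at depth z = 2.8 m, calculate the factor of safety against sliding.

For an infinite slope with a slip plane parallel to the surface (no pore pressure): FS = [c' + γz cos²β tanφ'] / [γz sinβ cosβ].
γz = 20.6·2.8 = 57.68 kN/m²
Numerator = 13.5 + 57.68·cos²39.3°·tan32.2° = 13.5 + 57.68·0.5988·0.6297 = 35.251 kPa
Denominator = 57.68·sin39.3°·cos39.3° = 57.68·0.6334·0.7738 = 28.271 kPa
FS = 35.251 / 28.271 = 1.247

FS = 1.25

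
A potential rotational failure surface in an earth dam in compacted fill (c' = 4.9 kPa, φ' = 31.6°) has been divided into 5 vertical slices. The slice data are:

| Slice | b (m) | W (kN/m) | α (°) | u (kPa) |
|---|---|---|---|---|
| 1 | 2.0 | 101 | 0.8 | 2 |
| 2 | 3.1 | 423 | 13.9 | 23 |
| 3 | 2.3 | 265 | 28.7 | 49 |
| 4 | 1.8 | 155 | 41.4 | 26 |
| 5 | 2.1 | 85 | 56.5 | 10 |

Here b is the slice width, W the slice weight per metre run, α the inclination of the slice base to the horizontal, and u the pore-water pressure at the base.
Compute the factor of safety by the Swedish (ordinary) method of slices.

Ordinary method of slices: FS = Σ[c'·Δl_i + (W_i cosα_i − u_i·Δl_i)·tanφ'] / Σ W_i sinα_i, with Δl_i = b_i / cosα_i.
Slice 1: Δl = 2.0/cos0.8° = 2.000 m; N'_1 = 101·cos0.8° − 2·2.000 = 97.0; c'Δl = 9.80; W sinα = 1.4
Slice 2: Δl = 3.1/cos13.9° = 3.194 m; N'_2 = 423·cos13.9° − 23·3.194 = 337.2; c'Δl = 15.65; W sinα = 101.6
Slice 3: Δl = 2.3/cos28.7° = 2.622 m; N'_3 = 265·cos28.7° − 49·2.622 = 104.0; c'Δl = 12.85; W sinα = 127.3
Slice 4: Δl = 1.8/cos41.4° = 2.400 m; N'_4 = 155·cos41.4° − 26·2.400 = 53.9; c'Δl = 11.76; W sinα = 102.5
Slice 5: Δl = 2.1/cos56.5° = 3.805 m; N'_5 = 85·cos56.5° − 10·3.805 = 8.9; c'Δl = 18.64; W sinα = 70.9
Σc'Δl = 68.7 kN/m; ΣN' = 600.9 kN/m; ΣW sinα = 403.7 kN/m
Resisting = 68.7 + 600.9·tan31.6° = 68.7 + 369.6 = 438.3 kN/m
FS = 438.3 / 403.7 = 1.086

FS = 1.09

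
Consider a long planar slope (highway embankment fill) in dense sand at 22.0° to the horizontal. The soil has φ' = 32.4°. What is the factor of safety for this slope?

FS = 1.57

For a dry cohesionless infinite slope the factor of safety is FS = tanφ' / tanβ.
FS = tan32.4° / tan22.0° = 0.6346 / 0.4040 = 1.571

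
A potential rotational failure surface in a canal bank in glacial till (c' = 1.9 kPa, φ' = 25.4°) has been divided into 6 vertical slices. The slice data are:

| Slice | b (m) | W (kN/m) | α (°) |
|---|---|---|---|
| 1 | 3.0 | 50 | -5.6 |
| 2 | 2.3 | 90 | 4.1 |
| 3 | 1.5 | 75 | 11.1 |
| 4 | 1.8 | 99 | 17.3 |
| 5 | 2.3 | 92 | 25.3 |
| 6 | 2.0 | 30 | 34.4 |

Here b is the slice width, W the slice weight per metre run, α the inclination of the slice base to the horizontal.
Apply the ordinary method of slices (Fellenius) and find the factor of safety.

FS = 2.20

Ordinary method of slices: FS = Σ[c'·Δl_i + (W_i cosα_i)·tanφ'] / Σ W_i sinα_i, with Δl_i = b_i / cosα_i.
Slice 1: Δl = 3.0/cos(-5.6°) = 3.014 m; N'_1 = 50·cos(-5.6°) = 49.8; c'Δl = 5.73; W sinα = -4.9
Slice 2: Δl = 2.3/cos4.1° = 2.306 m; N'_2 = 90·cos4.1° = 89.8; c'Δl = 4.38; W sinα = 6.4
Slice 3: Δl = 1.5/cos11.1° = 1.529 m; N'_3 = 75·cos11.1° = 73.6; c'Δl = 2.90; W sinα = 14.4
Slice 4: Δl = 1.8/cos17.3° = 1.885 m; N'_4 = 99·cos17.3° = 94.5; c'Δl = 3.58; W sinα = 29.4
Slice 5: Δl = 2.3/cos25.3° = 2.544 m; N'_5 = 92·cos25.3° = 83.2; c'Δl = 4.83; W sinα = 39.3
Slice 6: Δl = 2.0/cos34.4° = 2.424 m; N'_6 = 30·cos34.4° = 24.8; c'Δl = 4.61; W sinα = 16.9
Σc'Δl = 26.0 kN/m; ΣN' = 415.6 kN/m; ΣW sinα = 101.7 kN/m
Resisting = 26.0 + 415.6·tan25.4° = 26.0 + 197.3 = 223.4 kN/m
FS = 223.4 / 101.7 = 2.196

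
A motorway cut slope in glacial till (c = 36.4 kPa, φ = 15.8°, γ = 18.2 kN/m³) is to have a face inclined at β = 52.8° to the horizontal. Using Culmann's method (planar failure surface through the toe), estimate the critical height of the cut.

H_c = 30.45 m

Culmann's analysis gives the critical failure plane at α_cr = (β + φ)/2 = (52.8 + 15.8)/2 = 34.3°, and the critical height
H_c = (4c/γ) · sinβ cosφ / [1 − cos(β − φ)]
    = (4·36.4/18.2) · sin52.8°·cos15.8° / [1 − cos(37.0°)]
    = 8.000 · 0.7965·0.9622 / [1 − 0.7986]
    = 8.000 · 0.7664 / 0.2014
    = 30.45 m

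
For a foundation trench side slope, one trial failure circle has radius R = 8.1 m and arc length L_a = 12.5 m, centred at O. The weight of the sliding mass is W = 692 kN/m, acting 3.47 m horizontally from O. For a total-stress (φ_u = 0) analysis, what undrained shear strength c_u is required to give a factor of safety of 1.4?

c_u = 33.2 kPa

FS = c_u·L_a·R / (W·d), so c_u = FS·W·d / (L_a·R).
c_u = 1.4·692·3.47 / (12.50·8.1) = 3361.7 / 101.25 = 33.20 kPa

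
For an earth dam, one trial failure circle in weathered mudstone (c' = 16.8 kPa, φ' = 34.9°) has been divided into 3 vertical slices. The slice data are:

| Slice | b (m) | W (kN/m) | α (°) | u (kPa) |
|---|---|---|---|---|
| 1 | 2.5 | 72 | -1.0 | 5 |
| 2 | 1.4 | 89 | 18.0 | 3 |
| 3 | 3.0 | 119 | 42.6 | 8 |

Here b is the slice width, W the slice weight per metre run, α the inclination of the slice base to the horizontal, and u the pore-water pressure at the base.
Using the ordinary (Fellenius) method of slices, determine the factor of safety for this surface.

FS = 2.54

Ordinary method of slices: FS = Σ[c'·Δl_i + (W_i cosα_i − u_i·Δl_i)·tanφ'] / Σ W_i sinα_i, with Δl_i = b_i / cosα_i.
Slice 1: Δl = 2.5/cos(-1.0°) = 2.500 m; N'_1 = 72·cos(-1.0°) − 5·2.500 = 59.5; c'Δl = 42.01; W sinα = -1.3
Slice 2: Δl = 1.4/cos18.0° = 1.472 m; N'_2 = 89·cos18.0° − 3·1.472 = 80.2; c'Δl = 24.73; W sinα = 27.5
Slice 3: Δl = 3.0/cos42.6° = 4.076 m; N'_3 = 119·cos42.6° − 8·4.076 = 55.0; c'Δl = 68.47; W sinα = 80.5
Σc'Δl = 135.2 kN/m; ΣN' = 194.7 kN/m; ΣW sinα = 106.8 kN/m
Resisting = 135.2 + 194.7·tan34.9° = 135.2 + 135.8 = 271.0 kN/m
FS = 271.0 / 106.8 = 2.538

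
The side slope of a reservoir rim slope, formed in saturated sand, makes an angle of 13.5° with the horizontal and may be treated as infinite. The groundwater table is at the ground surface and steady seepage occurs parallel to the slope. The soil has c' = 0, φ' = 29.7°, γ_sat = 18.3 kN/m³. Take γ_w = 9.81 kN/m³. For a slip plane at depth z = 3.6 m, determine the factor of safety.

With seepage parallel to the slope and the water table at the surface, the effective normal stress on the slip plane uses the buoyant unit weight γ' = γ_sat − γ_w while the driving shear stress uses γ_sat:
FS = [c' + γ' z cos²β tanφ'] / [γ_sat z sinβ cosβ]
(For c' = 0 this reduces to FS = (γ'/γ_sat)·tanφ'/tanβ.)
γ' = 18.3 − 9.81 = 8.49 kN/m³
Numerator = 0.0 + 8.49·3.6·cos²13.5°·tan29.7° = 0.0 + 8.49·3.6·0.9455·0.5704 = 16.483 kPa
Denominator = 18.3·3.6·sin13.5°·cos13.5° = 18.3·3.6·0.2334·0.9724 = 14.954 kPa
FS = 16.483 / 14.954 = 1.102

FS = 1.10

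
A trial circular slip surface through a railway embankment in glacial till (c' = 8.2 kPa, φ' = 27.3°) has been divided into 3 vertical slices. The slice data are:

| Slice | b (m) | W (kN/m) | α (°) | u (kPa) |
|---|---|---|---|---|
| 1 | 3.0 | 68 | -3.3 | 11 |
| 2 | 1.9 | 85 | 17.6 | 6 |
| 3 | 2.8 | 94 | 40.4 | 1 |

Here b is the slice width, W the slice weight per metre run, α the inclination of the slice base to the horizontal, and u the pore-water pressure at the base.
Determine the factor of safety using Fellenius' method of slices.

FS = 1.93

Ordinary method of slices: FS = Σ[c'·Δl_i + (W_i cosα_i − u_i·Δl_i)·tanφ'] / Σ W_i sinα_i, with Δl_i = b_i / cosα_i.
Slice 1: Δl = 3.0/cos(-3.3°) = 3.005 m; N'_1 = 68·cos(-3.3°) − 11·3.005 = 34.8; c'Δl = 24.64; W sinα = -3.9
Slice 2: Δl = 1.9/cos17.6° = 1.993 m; N'_2 = 85·cos17.6° − 6·1.993 = 69.1; c'Δl = 16.35; W sinα = 25.7
Slice 3: Δl = 2.8/cos40.4° = 3.677 m; N'_3 = 94·cos40.4° − 1·3.677 = 67.9; c'Δl = 30.15; W sinα = 60.9
Σc'Δl = 71.1 kN/m; ΣN' = 171.8 kN/m; ΣW sinα = 82.7 kN/m
Resisting = 71.1 + 171.8·tan27.3° = 71.1 + 88.7 = 159.8 kN/m
FS = 159.8 / 82.7 = 1.932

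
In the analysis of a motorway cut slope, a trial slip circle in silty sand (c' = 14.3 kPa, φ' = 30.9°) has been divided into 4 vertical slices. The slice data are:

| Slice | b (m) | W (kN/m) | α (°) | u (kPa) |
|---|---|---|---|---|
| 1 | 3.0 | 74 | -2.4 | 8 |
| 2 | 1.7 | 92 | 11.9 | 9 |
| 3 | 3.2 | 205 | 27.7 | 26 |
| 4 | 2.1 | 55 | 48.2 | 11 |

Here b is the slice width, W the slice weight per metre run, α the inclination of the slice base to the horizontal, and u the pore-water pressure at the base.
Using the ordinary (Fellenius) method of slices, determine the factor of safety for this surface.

Ordinary method of slices: FS = Σ[c'·Δl_i + (W_i cosα_i − u_i·Δl_i)·tanφ'] / Σ W_i sinα_i, with Δl_i = b_i / cosα_i.
Slice 1: Δl = 3.0/cos(-2.4°) = 3.003 m; N'_1 = 74·cos(-2.4°) − 8·3.003 = 49.9; c'Δl = 42.94; W sinα = -3.1
Slice 2: Δl = 1.7/cos11.9° = 1.737 m; N'_2 = 92·cos11.9° − 9·1.737 = 74.4; c'Δl = 24.84; W sinα = 19.0
Slice 3: Δl = 3.2/cos27.7° = 3.614 m; N'_3 = 205·cos27.7° − 26·3.614 = 87.5; c'Δl = 51.68; W sinα = 95.3
Slice 4: Δl = 2.1/cos48.2° = 3.151 m; N'_4 = 55·cos48.2° − 11·3.151 = 2.0; c'Δl = 45.05; W sinα = 41.0
Σc'Δl = 164.5 kN/m; ΣN' = 213.8 kN/m; ΣW sinα = 152.2 kN/m
Resisting = 164.5 + 213.8·tan30.9° = 164.5 + 128.0 = 292.5 kN/m
FS = 292.5 / 152.2 = 1.922

FS = 1.92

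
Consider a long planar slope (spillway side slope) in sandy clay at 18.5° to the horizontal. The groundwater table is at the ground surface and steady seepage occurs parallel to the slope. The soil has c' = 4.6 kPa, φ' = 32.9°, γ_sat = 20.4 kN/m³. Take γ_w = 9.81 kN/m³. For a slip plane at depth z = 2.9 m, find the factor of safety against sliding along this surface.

FS = 1.26

With seepage parallel to the slope and the water table at the surface, the effective normal stress on the slip plane uses the buoyant unit weight γ' = γ_sat − γ_w while the driving shear stress uses γ_sat:
FS = [c' + γ' z cos²β tanφ'] / [γ_sat z sinβ cosβ]
γ' = 20.4 − 9.81 = 10.59 kN/m³
Numerator = 4.6 + 10.59·2.9·cos²18.5°·tan32.9° = 4.6 + 10.59·2.9·0.8993·0.6469 = 22.467 kPa
Denominator = 20.4·2.9·sin18.5°·cos18.5° = 20.4·2.9·0.3173·0.9483 = 17.802 kPa
FS = 22.467 / 17.802 = 1.262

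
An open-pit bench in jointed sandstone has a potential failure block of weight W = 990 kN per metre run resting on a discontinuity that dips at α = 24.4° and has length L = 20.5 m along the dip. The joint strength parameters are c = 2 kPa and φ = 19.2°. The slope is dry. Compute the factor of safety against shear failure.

FS = 0.87

Resolving the block weight along and normal to the plane and applying the Mohr–Coulomb strength on the joint:
N' = W cosα = 990·cos24.4° = 901.6 kN/m
Driving force T = W sinα = 990·sin24.4° = 409.0 kN/m
Resisting force R = c·L + N'·tanφ = 2·20.5 + 901.6·tan19.2° = 41.0 + 314.0 = 355.0 kN/m
FS = R / T = 355.0 / 409.0 = 0.868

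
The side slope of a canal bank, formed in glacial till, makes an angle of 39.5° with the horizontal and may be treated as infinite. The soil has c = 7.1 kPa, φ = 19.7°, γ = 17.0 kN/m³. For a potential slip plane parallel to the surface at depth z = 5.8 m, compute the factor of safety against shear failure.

For an infinite slope with a slip plane parallel to the surface (no pore pressure): FS = [c + γz cos²β tanφ] / [γz sinβ cosβ].
γz = 17.0·5.8 = 98.60 kN/m²
Numerator = 7.1 + 98.60·cos²39.5°·tan19.7° = 7.1 + 98.60·0.5954·0.3581 = 28.120 kPa
Denominator = 98.60·sin39.5°·cos39.5° = 98.60·0.6361·0.7716 = 48.394 kPa
FS = 28.120 / 48.394 = 0.581

FS = 0.58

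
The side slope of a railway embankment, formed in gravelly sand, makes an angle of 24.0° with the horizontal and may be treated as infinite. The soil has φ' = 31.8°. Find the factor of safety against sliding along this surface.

For a dry cohesionless infinite slope the factor of safety is FS = tanφ' / tanβ.
FS = tan31.8° / tan24.0° = 0.6200 / 0.4452 = 1.393

FS = 1.39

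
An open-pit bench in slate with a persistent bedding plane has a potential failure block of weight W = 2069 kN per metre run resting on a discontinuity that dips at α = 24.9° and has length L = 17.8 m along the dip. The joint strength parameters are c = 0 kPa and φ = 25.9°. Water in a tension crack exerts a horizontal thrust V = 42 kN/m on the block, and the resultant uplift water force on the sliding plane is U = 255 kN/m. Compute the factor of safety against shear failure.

FS = 0.86

Resolving the block weight along and normal to the plane and applying the Mohr–Coulomb strength on the joint:
N' = W cosα − U − V sinα = 2069·cos24.9° − 255 − 42·sin24.9° = 1604.0 kN/m
Driving force T = W sinα + V cosα = 2069·sin24.9° + 42·cos24.9° = 909.2 kN/m
Resisting force R = c·L + N'·tanφ = 0·17.8 + 1604.0·tan25.9° = 0.0 + 778.9 = 778.9 kN/m
FS = R / T = 778.9 / 909.2 = 0.857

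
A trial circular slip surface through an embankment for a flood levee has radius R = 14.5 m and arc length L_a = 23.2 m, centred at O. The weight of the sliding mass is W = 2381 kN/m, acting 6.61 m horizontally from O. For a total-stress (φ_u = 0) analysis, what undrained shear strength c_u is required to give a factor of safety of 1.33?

FS = c_u·L_a·R / (W·d), so c_u = FS·W·d / (L_a·R).
c_u = 1.33·2381·6.61 / (23.20·14.5) = 20932.1 / 336.40 = 62.22 kPa

c_u = 62.2 kPa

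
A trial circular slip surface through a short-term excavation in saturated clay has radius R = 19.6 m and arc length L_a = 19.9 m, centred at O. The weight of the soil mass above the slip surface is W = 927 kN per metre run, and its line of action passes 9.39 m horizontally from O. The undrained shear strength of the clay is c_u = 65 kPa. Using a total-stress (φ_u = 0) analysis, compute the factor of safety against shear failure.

FS = 2.91

Taking moments about the centre O, the resisting moment is provided by the undrained shear strength acting along the arc:
M_R = c_u·L_a·R = 65·19.90·19.6 = 25352.6 kN·m/m
M_D = W·d = 927·9.39 = 8704.5 kN·m/m
FS = M_R / M_D = 25352.6 / 8704.5 = 2.913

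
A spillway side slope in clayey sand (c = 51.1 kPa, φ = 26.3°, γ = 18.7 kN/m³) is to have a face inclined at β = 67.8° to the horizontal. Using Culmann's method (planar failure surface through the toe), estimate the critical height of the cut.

Culmann's analysis gives the critical failure plane at α_cr = (β + φ)/2 = (67.8 + 26.3)/2 = 47.0°, and the critical height
H_c = (4c/γ) · sinβ cosφ / [1 − cos(β − φ)]
    = (4·51.1/18.7) · sin67.8°·cos26.3° / [1 − cos(41.5°)]
    = 10.930 · 0.9259·0.8965 / [1 − 0.7490]
    = 10.930 · 0.8300 / 0.2510
    = 36.14 m

H_c = 36.14 m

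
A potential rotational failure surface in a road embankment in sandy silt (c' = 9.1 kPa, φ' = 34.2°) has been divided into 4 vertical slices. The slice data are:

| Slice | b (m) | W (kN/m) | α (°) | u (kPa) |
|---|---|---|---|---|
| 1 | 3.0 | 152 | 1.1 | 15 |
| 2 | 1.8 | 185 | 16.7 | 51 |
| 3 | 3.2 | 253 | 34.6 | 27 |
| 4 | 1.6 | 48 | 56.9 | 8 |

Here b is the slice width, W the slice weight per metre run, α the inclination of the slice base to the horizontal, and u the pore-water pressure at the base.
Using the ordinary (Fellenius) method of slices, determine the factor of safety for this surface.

Ordinary method of slices: FS = Σ[c'·Δl_i + (W_i cosα_i − u_i·Δl_i)·tanφ'] / Σ W_i sinα_i, with Δl_i = b_i / cosα_i.
Slice 1: Δl = 3.0/cos1.1° = 3.001 m; N'_1 = 152·cos1.1° − 15·3.001 = 107.0; c'Δl = 27.31; W sinα = 2.9
Slice 2: Δl = 1.8/cos16.7° = 1.879 m; N'_2 = 185·cos16.7° − 51·1.879 = 81.4; c'Δl = 17.10; W sinα = 53.2
Slice 3: Δl = 3.2/cos34.6° = 3.888 m; N'_3 = 253·cos34.6° − 27·3.888 = 103.3; c'Δl = 35.38; W sinα = 143.7
Slice 4: Δl = 1.6/cos56.9° = 2.930 m; N'_4 = 48·cos56.9° − 8·2.930 = 2.8; c'Δl = 26.66; W sinα = 40.2
Σc'Δl = 106.4 kN/m; ΣN' = 294.4 kN/m; ΣW sinα = 240.0 kN/m
Resisting = 106.4 + 294.4·tan34.2° = 106.4 + 200.1 = 306.5 kN/m
FS = 306.5 / 240.0 = 1.277

FS = 1.28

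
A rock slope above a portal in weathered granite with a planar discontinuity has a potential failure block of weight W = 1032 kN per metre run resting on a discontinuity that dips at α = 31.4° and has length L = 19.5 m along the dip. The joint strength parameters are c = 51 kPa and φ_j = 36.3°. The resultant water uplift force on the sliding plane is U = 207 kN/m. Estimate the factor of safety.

FS = 2.77

Resolving the block weight along and normal to the plane and applying the Mohr–Coulomb strength on the joint:
N' = W cosα − U = 1032·cos31.4° − 207 = 673.9 kN/m
Driving force T = W sinα = 1032·sin31.4° = 537.7 kN/m
Resisting force R = c·L + N'·tanφ_j = 51·19.5 + 673.9·tan36.3° = 994.5 + 495.0 = 1489.5 kN/m
FS = R / T = 1489.5 / 537.7 = 2.770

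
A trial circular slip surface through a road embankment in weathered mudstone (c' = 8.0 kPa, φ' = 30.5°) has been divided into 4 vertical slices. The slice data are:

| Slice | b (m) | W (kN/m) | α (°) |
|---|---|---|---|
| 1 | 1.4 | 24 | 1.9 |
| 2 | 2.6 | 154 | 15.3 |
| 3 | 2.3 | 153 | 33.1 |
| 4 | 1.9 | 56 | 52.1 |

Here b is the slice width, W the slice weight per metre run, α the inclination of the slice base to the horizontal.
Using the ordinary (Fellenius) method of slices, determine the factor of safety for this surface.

Ordinary method of slices: FS = Σ[c'·Δl_i + (W_i cosα_i)·tanφ'] / Σ W_i sinα_i, with Δl_i = b_i / cosα_i.
Slice 1: Δl = 1.4/cos1.9° = 1.401 m; N'_1 = 24·cos1.9° = 24.0; c'Δl = 11.21; W sinα = 0.8
Slice 2: Δl = 2.6/cos15.3° = 2.696 m; N'_2 = 154·cos15.3° = 148.5; c'Δl = 21.56; W sinα = 40.6
Slice 3: Δl = 2.3/cos33.1° = 2.746 m; N'_3 = 153·cos33.1° = 128.2; c'Δl = 21.96; W sinα = 83.6
Slice 4: Δl = 1.9/cos52.1° = 3.093 m; N'_4 = 56·cos52.1° = 34.4; c'Δl = 24.74; W sinα = 44.2
Σc'Δl = 79.5 kN/m; ΣN' = 335.1 kN/m; ΣW sinα = 169.2 kN/m
Resisting = 79.5 + 335.1·tan30.5° = 79.5 + 197.4 = 276.9 kN/m
FS = 276.9 / 169.2 = 1.637

FS = 1.64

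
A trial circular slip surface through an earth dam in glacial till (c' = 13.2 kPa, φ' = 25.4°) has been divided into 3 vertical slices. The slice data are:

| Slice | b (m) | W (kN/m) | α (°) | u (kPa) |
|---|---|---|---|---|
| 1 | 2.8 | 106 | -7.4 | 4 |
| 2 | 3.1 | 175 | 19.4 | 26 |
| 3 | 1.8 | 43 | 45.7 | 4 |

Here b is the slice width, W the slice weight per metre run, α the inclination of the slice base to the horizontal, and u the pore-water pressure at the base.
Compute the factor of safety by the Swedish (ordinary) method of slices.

Ordinary method of slices: FS = Σ[c'·Δl_i + (W_i cosα_i − u_i·Δl_i)·tanφ'] / Σ W_i sinα_i, with Δl_i = b_i / cosα_i.
Slice 1: Δl = 2.8/cos(-7.4°) = 2.824 m; N'_1 = 106·cos(-7.4°) − 4·2.824 = 93.8; c'Δl = 37.27; W sinα = -13.7
Slice 2: Δl = 3.1/cos19.4° = 3.287 m; N'_2 = 175·cos19.4° − 26·3.287 = 79.6; c'Δl = 43.38; W sinα = 58.1
Slice 3: Δl = 1.8/cos45.7° = 2.577 m; N'_3 = 43·cos45.7° − 4·2.577 = 19.7; c'Δl = 34.02; W sinα = 30.8
Σc'Δl = 114.7 kN/m; ΣN' = 193.2 kN/m; ΣW sinα = 75.3 kN/m
Resisting = 114.7 + 193.2·tan25.4° = 114.7 + 91.7 = 206.4 kN/m
FS = 206.4 / 75.3 = 2.743

FS = 2.74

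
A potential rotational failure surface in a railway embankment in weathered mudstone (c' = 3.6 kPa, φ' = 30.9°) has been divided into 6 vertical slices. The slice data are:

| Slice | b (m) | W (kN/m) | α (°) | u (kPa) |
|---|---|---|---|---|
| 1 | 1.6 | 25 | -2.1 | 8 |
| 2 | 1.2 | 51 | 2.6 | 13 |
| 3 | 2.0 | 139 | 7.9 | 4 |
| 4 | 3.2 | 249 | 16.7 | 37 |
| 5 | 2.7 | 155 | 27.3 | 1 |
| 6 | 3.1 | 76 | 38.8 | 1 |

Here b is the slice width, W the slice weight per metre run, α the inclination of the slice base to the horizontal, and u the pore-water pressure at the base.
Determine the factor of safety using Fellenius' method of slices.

FS = 1.63

Ordinary method of slices: FS = Σ[c'·Δl_i + (W_i cosα_i − u_i·Δl_i)·tanφ'] / Σ W_i sinα_i, with Δl_i = b_i / cosα_i.
Slice 1: Δl = 1.6/cos(-2.1°) = 1.601 m; N'_1 = 25·cos(-2.1°) − 8·1.601 = 12.2; c'Δl = 5.76; W sinα = -0.9
Slice 2: Δl = 1.2/cos2.6° = 1.201 m; N'_2 = 51·cos2.6° − 13·1.201 = 35.3; c'Δl = 4.32; W sinα = 2.3
Slice 3: Δl = 2.0/cos7.9° = 2.019 m; N'_3 = 139·cos7.9° − 4·2.019 = 129.6; c'Δl = 7.27; W sinα = 19.1
Slice 4: Δl = 3.2/cos16.7° = 3.341 m; N'_4 = 249·cos16.7° − 37·3.341 = 114.9; c'Δl = 12.03; W sinα = 71.6
Slice 5: Δl = 2.7/cos27.3° = 3.038 m; N'_5 = 155·cos27.3° − 1·3.038 = 134.7; c'Δl = 10.94; W sinα = 71.1
Slice 6: Δl = 3.1/cos38.8° = 3.978 m; N'_6 = 76·cos38.8° − 1·3.978 = 55.3; c'Δl = 14.32; W sinα = 47.6
Σc'Δl = 54.6 kN/m; ΣN' = 481.9 kN/m; ΣW sinα = 210.8 kN/m
Resisting = 54.6 + 481.9·tan30.9° = 54.6 + 288.4 = 343.1 kN/m
FS = 343.1 / 210.8 = 1.628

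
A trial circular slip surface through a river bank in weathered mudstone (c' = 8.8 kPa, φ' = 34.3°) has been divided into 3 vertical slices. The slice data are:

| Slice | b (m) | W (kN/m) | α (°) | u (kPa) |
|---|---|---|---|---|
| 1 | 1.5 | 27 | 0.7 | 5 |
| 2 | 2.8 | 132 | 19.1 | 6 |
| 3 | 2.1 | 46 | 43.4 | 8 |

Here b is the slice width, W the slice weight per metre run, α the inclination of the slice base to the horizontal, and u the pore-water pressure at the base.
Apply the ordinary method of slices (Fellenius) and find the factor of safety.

FS = 2.10

Ordinary method of slices: FS = Σ[c'·Δl_i + (W_i cosα_i − u_i·Δl_i)·tanφ'] / Σ W_i sinα_i, with Δl_i = b_i / cosα_i.
Slice 1: Δl = 1.5/cos0.7° = 1.500 m; N'_1 = 27·cos0.7° − 5·1.500 = 19.5; c'Δl = 13.20; W sinα = 0.3
Slice 2: Δl = 2.8/cos19.1° = 2.963 m; N'_2 = 132·cos19.1° − 6·2.963 = 107.0; c'Δl = 26.08; W sinα = 43.2
Slice 3: Δl = 2.1/cos43.4° = 2.890 m; N'_3 = 46·cos43.4° − 8·2.890 = 10.3; c'Δl = 25.43; W sinα = 31.6
Σc'Δl = 64.7 kN/m; ΣN' = 136.8 kN/m; ΣW sinα = 75.1 kN/m
Resisting = 64.7 + 136.8·tan34.3° = 64.7 + 93.3 = 158.0 kN/m
FS = 158.0 / 75.1 = 2.103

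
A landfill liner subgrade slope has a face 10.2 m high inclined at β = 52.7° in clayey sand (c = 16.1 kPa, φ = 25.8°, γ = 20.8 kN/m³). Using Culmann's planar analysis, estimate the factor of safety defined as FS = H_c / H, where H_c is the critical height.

H_c = (4c/γ) · sinβ cosφ / [1 − cos(β − φ)]
    = (4·16.1/20.8) · sin52.7°·cos25.8° / [1 − cos26.9°]
    = 3.096 · 0.7162 / 0.1082 = 20.49 m
FS = H_c / H = 20.49 / 10.2 = 2.009

FS = 2.01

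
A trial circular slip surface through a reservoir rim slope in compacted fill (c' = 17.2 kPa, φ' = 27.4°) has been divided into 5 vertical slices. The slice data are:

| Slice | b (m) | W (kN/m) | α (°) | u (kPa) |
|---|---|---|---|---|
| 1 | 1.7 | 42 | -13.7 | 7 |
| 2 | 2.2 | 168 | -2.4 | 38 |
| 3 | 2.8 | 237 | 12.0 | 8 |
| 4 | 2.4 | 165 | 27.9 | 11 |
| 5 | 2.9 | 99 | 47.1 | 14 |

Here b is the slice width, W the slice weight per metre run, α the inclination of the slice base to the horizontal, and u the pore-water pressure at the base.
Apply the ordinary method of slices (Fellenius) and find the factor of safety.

FS = 2.57

Ordinary method of slices: FS = Σ[c'·Δl_i + (W_i cosα_i − u_i·Δl_i)·tanφ'] / Σ W_i sinα_i, with Δl_i = b_i / cosα_i.
Slice 1: Δl = 1.7/cos(-13.7°) = 1.750 m; N'_1 = 42·cos(-13.7°) − 7·1.750 = 28.6; c'Δl = 30.10; W sinα = -9.9
Slice 2: Δl = 2.2/cos(-2.4°) = 2.202 m; N'_2 = 168·cos(-2.4°) − 38·2.202 = 84.2; c'Δl = 37.87; W sinα = -7.0
Slice 3: Δl = 2.8/cos12.0° = 2.863 m; N'_3 = 237·cos12.0° − 8·2.863 = 208.9; c'Δl = 49.24; W sinα = 49.3
Slice 4: Δl = 2.4/cos27.9° = 2.716 m; N'_4 = 165·cos27.9° − 11·2.716 = 115.9; c'Δl = 46.71; W sinα = 77.2
Slice 5: Δl = 2.9/cos47.1° = 4.260 m; N'_5 = 99·cos47.1° − 14·4.260 = 7.7; c'Δl = 73.28; W sinα = 72.5
Σc'Δl = 237.2 kN/m; ΣN' = 445.4 kN/m; ΣW sinα = 182.0 kN/m
Resisting = 237.2 + 445.4·tan27.4° = 237.2 + 230.8 = 468.0 kN/m
FS = 468.0 / 182.0 = 2.571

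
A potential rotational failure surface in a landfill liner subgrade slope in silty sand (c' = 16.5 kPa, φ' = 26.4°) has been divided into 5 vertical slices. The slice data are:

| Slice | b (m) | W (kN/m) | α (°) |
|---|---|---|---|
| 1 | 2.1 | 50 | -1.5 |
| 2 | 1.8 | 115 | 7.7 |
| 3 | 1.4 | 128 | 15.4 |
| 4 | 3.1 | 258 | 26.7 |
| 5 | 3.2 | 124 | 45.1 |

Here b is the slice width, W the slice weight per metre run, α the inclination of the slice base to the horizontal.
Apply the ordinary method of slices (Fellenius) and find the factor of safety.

FS = 2.07

Ordinary method of slices: FS = Σ[c'·Δl_i + (W_i cosα_i)·tanφ'] / Σ W_i sinα_i, with Δl_i = b_i / cosα_i.
Slice 1: Δl = 2.1/cos(-1.5°) = 2.101 m; N'_1 = 50·cos(-1.5°) = 50.0; c'Δl = 34.66; W sinα = -1.3
Slice 2: Δl = 1.8/cos7.7° = 1.816 m; N'_2 = 115·cos7.7° = 114.0; c'Δl = 29.97; W sinα = 15.4
Slice 3: Δl = 1.4/cos15.4° = 1.452 m; N'_3 = 128·cos15.4° = 123.4; c'Δl = 23.96; W sinα = 34.0
Slice 4: Δl = 3.1/cos26.7° = 3.470 m; N'_4 = 258·cos26.7° = 230.5; c'Δl = 57.26; W sinα = 115.9
Slice 5: Δl = 3.2/cos45.1° = 4.533 m; N'_5 = 124·cos45.1° = 87.5; c'Δl = 74.80; W sinα = 87.8
Σc'Δl = 220.6 kN/m; ΣN' = 605.4 kN/m; ΣW sinα = 251.8 kN/m
Resisting = 220.6 + 605.4·tan26.4° = 220.6 + 300.5 = 521.2 kN/m
FS = 521.2 / 251.8 = 2.069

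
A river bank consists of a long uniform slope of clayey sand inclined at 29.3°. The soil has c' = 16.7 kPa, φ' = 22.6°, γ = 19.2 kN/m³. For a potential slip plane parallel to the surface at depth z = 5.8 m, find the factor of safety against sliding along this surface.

For an infinite slope with a slip plane parallel to the surface (no pore pressure): FS = [c' + γz cos²β tanφ'] / [γz sinβ cosβ].
γz = 19.2·5.8 = 111.36 kN/m²
Numerator = 16.7 + 111.36·cos²29.3°·tan22.6° = 16.7 + 111.36·0.7605·0.4163 = 51.953 kPa
Denominator = 111.36·sin29.3°·cos29.3° = 111.36·0.4894·0.8721 = 47.526 kPa
FS = 51.953 / 47.526 = 1.093

FS = 1.09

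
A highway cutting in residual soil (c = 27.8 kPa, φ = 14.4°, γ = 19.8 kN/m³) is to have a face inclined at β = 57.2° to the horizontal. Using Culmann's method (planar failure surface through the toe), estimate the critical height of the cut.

H_c = 17.17 m

Culmann's analysis gives the critical failure plane at α_cr = (β + φ)/2 = (57.2 + 14.4)/2 = 35.8°, and the critical height
H_c = (4c/γ) · sinβ cosφ / [1 − cos(β − φ)]
    = (4·27.8/19.8) · sin57.2°·cos14.4° / [1 − cos(42.8°)]
    = 5.616 · 0.8406·0.9686 / [1 − 0.7337]
    = 5.616 · 0.8142 / 0.2663
    = 17.17 m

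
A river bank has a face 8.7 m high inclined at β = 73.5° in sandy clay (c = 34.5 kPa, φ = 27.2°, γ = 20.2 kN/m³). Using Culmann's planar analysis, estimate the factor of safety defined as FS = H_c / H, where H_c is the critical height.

FS = 2.17

H_c = (4c/γ) · sinβ cosφ / [1 − cos(β − φ)]
    = (4·34.5/20.2) · sin73.5°·cos27.2° / [1 − cos46.3°]
    = 6.832 · 0.8528 / 0.3091 = 18.85 m
FS = H_c / H = 18.85 / 8.7 = 2.166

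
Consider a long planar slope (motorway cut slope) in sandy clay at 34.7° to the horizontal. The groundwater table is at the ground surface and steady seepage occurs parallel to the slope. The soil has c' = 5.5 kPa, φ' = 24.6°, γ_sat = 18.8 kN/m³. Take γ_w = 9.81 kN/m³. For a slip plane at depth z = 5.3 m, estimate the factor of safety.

FS = 0.43

With seepage parallel to the slope and the water table at the surface, the effective normal stress on the slip plane uses the buoyant unit weight γ' = γ_sat − γ_w while the driving shear stress uses γ_sat:
FS = [c' + γ' z cos²β tanφ'] / [γ_sat z sinβ cosβ]
γ' = 18.8 − 9.81 = 8.99 kN/m³
Numerator = 5.5 + 8.99·5.3·cos²34.7°·tan24.6° = 5.5 + 8.99·5.3·0.6759·0.4578 = 20.245 kPa
Denominator = 18.8·5.3·sin34.7°·cos34.7° = 18.8·5.3·0.5693·0.8221 = 46.634 kPa
FS = 20.245 / 46.634 = 0.434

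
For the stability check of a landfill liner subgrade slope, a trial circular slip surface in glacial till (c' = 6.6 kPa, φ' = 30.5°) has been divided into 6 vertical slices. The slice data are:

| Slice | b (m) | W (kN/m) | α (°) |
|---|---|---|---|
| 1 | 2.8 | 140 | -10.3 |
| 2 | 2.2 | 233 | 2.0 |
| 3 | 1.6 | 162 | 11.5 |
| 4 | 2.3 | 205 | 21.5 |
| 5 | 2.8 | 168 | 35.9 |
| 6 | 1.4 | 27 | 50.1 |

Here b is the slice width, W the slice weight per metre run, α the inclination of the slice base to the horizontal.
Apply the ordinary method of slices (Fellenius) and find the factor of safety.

Ordinary method of slices: FS = Σ[c'·Δl_i + (W_i cosα_i)·tanφ'] / Σ W_i sinα_i, with Δl_i = b_i / cosα_i.
Slice 1: Δl = 2.8/cos(-10.3°) = 2.846 m; N'_1 = 140·cos(-10.3°) = 137.7; c'Δl = 18.78; W sinα = -25.0
Slice 2: Δl = 2.2/cos2.0° = 2.201 m; N'_2 = 233·cos2.0° = 232.9; c'Δl = 14.53; W sinα = 8.1
Slice 3: Δl = 1.6/cos11.5° = 1.633 m; N'_3 = 162·cos11.5° = 158.7; c'Δl = 10.78; W sinα = 32.3
Slice 4: Δl = 2.3/cos21.5° = 2.472 m; N'_4 = 205·cos21.5° = 190.7; c'Δl = 16.32; W sinα = 75.1
Slice 5: Δl = 2.8/cos35.9° = 3.457 m; N'_5 = 168·cos35.9° = 136.1; c'Δl = 22.81; W sinα = 98.5
Slice 6: Δl = 1.4/cos50.1° = 2.183 m; N'_6 = 27·cos50.1° = 17.3; c'Δl = 14.40; W sinα = 20.7
Σc'Δl = 97.6 kN/m; ΣN' = 873.5 kN/m; ΣW sinα = 209.8 kN/m
Resisting = 97.6 + 873.5·tan30.5° = 97.6 + 514.5 = 612.1 kN/m
FS = 612.1 / 209.8 = 2.918

FS = 2.92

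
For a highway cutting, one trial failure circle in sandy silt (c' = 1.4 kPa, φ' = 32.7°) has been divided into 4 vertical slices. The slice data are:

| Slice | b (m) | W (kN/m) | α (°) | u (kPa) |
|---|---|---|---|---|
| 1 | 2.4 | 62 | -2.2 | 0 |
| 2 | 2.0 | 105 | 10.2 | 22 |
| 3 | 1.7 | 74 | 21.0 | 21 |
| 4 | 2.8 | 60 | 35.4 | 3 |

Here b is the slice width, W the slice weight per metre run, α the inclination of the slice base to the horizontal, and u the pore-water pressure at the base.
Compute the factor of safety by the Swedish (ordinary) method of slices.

FS = 1.75

Ordinary method of slices: FS = Σ[c'·Δl_i + (W_i cosα_i − u_i·Δl_i)·tanφ'] / Σ W_i sinα_i, with Δl_i = b_i / cosα_i.
Slice 1: Δl = 2.4/cos(-2.2°) = 2.402 m; N'_1 = 62·cos(-2.2°) − 0·2.402 = 62.0; c'Δl = 3.36; W sinα = -2.4
Slice 2: Δl = 2.0/cos10.2° = 2.032 m; N'_2 = 105·cos10.2° − 22·2.032 = 58.6; c'Δl = 2.84; W sinα = 18.6
Slice 3: Δl = 1.7/cos21.0° = 1.821 m; N'_3 = 74·cos21.0° − 21·1.821 = 30.8; c'Δl = 2.55; W sinα = 26.5
Slice 4: Δl = 2.8/cos35.4° = 3.435 m; N'_4 = 60·cos35.4° − 3·3.435 = 38.6; c'Δl = 4.81; W sinα = 34.8
Σc'Δl = 13.6 kN/m; ΣN' = 190.0 kN/m; ΣW sinα = 77.5 kN/m
Resisting = 13.6 + 190.0·tan32.7° = 13.6 + 122.0 = 135.6 kN/m
FS = 135.6 / 77.5 = 1.749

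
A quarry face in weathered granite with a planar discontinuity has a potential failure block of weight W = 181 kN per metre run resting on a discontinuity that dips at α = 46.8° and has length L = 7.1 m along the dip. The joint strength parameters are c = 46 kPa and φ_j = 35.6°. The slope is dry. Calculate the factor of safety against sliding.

Resolving the block weight along and normal to the plane and applying the Mohr–Coulomb strength on the joint:
N' = W cosα = 181·cos46.8° = 123.9 kN/m
Driving force T = W sinα = 181·sin46.8° = 131.9 kN/m
Resisting force R = c·L + N'·tanφ_j = 46·7.1 + 123.9·tan35.6° = 326.6 + 88.7 = 415.3 kN/m
FS = R / T = 415.3 / 131.9 = 3.148

FS = 3.15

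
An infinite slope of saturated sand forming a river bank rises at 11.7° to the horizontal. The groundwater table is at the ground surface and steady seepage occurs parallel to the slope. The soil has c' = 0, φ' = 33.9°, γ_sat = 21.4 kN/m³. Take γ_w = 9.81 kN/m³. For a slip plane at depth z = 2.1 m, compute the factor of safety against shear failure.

FS = 1.76

With seepage parallel to the slope and the water table at the surface, the effective normal stress on the slip plane uses the buoyant unit weight γ' = γ_sat − γ_w while the driving shear stress uses γ_sat:
FS = [c' + γ' z cos²β tanφ'] / [γ_sat z sinβ cosβ]
(For c' = 0 this reduces to FS = (γ'/γ_sat)·tanφ'/tanβ.)
γ' = 21.4 − 9.81 = 11.59 kN/m³
Numerator = 0.0 + 11.59·2.1·cos²11.7°·tan33.9° = 0.0 + 11.59·2.1·0.9589·0.6720 = 15.683 kPa
Denominator = 21.4·2.1·sin11.7°·cos11.7° = 21.4·2.1·0.2028·0.9792 = 8.924 kPa
FS = 15.683 / 8.924 = 1.757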